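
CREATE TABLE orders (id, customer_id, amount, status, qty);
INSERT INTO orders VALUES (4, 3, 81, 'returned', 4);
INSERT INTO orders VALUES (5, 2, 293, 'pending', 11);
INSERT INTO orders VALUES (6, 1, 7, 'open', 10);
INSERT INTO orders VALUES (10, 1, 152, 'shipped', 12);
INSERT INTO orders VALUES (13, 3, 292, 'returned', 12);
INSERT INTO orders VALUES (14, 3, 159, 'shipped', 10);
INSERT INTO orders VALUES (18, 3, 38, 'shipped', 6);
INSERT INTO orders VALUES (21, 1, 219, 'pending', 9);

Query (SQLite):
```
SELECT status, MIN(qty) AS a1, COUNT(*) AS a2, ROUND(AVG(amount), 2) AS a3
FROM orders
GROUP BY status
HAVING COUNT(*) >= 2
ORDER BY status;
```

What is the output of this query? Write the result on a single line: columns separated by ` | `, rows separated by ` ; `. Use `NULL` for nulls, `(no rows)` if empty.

pending | 9 | 2 | 256 ; returned | 4 | 2 | 186.5 ; shipped | 6 | 3 | 116.33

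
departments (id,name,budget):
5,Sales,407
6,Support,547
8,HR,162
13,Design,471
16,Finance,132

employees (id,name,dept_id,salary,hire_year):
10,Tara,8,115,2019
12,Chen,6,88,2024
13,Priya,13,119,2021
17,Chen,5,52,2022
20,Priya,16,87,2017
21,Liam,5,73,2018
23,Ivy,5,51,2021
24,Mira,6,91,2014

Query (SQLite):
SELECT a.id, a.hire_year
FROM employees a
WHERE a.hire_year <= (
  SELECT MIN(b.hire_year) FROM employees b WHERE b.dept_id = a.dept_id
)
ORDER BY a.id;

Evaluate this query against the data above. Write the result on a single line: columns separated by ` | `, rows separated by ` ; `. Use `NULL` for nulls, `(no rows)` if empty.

For each employees row a, compute MIN(hire_year) over rows sharing a.dept_id.
Keep row a if a.hire_year <= that per-group MIN.
  dept_id=5: MIN(hire_year) = 2018
  dept_id=6: MIN(hire_year) = 2014
  dept_id=8: MIN(hire_year) = 2019
  dept_id=13: MIN(hire_year) = 2021
  dept_id=16: MIN(hire_year) = 2017

10 | 2019 ; 13 | 2021 ; 20 | 2017 ; 21 | 2018 ; 24 | 2014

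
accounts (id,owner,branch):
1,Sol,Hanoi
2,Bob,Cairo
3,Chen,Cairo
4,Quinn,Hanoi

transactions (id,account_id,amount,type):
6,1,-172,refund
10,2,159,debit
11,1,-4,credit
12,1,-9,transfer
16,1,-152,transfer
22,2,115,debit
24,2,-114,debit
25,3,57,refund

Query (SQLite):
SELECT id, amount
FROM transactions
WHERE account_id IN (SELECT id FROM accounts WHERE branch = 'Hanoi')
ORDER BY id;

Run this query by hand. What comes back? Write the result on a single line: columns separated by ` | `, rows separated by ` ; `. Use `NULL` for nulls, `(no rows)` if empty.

6 | -172 ; 11 | -4 ; 12 | -9 ; 16 | -152

Inner query: accounts.id where branch = 'Hanoi'.
Outer: keep transactions rows whose account_id is in that set.
Inner query → {1, 4}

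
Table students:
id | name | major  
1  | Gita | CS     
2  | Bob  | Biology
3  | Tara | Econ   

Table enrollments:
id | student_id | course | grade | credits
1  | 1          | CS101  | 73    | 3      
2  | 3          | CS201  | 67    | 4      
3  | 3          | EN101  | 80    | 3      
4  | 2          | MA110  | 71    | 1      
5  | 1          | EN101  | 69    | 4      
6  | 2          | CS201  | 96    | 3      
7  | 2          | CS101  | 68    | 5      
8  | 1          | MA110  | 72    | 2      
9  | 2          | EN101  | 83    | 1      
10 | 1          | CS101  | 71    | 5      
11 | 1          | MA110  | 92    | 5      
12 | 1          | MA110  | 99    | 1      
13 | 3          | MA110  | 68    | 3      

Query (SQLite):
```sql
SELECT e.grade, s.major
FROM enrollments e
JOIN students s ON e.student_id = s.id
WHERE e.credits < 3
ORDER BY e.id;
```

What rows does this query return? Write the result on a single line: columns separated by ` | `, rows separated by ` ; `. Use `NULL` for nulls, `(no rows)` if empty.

71 | Biology ; 72 | CS ; 83 | Biology ; 99 | CS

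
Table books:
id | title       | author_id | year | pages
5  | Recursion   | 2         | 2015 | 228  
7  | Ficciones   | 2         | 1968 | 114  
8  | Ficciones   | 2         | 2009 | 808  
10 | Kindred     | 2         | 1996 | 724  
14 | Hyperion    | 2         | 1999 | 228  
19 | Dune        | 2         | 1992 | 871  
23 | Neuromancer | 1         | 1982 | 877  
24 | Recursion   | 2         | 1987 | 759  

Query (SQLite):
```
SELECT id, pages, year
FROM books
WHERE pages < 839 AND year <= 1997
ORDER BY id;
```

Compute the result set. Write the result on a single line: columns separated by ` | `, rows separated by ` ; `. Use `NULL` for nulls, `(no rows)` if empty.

pages < 839: ids {5, 7, 8, 10, 14, 24}
year <= 1997: ids {7, 10, 19, 23, 24}
Combine with AND.

7 | 114 | 1968 ; 10 | 724 | 1996 ; 24 | 759 | 1987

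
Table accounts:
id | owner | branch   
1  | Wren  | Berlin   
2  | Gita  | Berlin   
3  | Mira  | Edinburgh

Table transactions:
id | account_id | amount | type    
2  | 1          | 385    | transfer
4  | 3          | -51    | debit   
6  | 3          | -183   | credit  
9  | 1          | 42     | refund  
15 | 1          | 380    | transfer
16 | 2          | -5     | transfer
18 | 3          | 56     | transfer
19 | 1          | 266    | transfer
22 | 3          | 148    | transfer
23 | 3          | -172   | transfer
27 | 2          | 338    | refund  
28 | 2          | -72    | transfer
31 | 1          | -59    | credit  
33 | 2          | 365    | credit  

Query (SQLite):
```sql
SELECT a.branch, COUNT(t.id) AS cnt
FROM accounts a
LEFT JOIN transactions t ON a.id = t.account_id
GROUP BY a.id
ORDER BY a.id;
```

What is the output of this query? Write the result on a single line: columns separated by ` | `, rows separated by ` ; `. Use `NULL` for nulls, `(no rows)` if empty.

LEFT JOIN keeps every accounts row; unmatched ones get NULL for transactions columns.
Group by accounts.id and compute COUNT(t.id). COUNT(col) of an all-NULL group is 0.
  1: ids {2, 9, 15, 19, 31} → COUNT(t.id)=5
  2: ids {16, 27, 28, 33} → COUNT(t.id)=4
  3: ids {4, 6, 18, 22, 23} → COUNT(t.id)=5

Berlin | 5 ; Berlin | 4 ; Edinburgh | 5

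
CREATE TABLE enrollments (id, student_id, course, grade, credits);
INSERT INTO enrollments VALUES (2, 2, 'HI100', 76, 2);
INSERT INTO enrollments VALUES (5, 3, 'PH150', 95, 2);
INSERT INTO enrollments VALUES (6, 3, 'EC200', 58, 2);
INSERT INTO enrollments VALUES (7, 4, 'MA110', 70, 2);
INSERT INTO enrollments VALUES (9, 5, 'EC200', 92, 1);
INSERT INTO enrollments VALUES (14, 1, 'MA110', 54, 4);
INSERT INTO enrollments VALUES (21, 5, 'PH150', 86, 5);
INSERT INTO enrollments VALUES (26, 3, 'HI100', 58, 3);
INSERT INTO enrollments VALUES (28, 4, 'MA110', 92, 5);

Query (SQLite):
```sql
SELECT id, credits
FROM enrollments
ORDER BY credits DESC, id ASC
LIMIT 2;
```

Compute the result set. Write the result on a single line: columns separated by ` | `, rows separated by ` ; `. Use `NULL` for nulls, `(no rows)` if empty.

Sort by credits desc, tiebreak id asc: (5, id=21), (5, id=28), (4, id=14), (3, id=26), (2, id=2) …. Take first 2.

21 | 5 ; 28 | 5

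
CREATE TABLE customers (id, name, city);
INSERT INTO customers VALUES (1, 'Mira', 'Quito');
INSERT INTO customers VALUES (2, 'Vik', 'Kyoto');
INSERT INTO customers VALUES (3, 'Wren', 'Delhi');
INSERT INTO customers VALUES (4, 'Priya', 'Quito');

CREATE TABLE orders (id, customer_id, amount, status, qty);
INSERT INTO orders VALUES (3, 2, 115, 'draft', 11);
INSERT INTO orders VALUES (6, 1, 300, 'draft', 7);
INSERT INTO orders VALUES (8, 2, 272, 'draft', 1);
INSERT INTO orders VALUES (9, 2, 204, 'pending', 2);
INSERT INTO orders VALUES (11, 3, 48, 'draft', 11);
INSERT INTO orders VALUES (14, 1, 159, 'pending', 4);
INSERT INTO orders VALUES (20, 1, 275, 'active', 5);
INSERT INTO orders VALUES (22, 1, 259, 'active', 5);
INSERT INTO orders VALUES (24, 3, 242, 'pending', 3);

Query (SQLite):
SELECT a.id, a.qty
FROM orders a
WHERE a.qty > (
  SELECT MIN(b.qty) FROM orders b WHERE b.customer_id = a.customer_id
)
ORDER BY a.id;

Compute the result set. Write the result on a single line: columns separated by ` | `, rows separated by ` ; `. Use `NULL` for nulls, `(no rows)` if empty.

For each orders row a, compute MIN(qty) over rows sharing a.customer_id.
Keep row a if a.qty > that per-group MIN.
  customer_id=1: MIN(qty) = 4
  customer_id=2: MIN(qty) = 1
  customer_id=3: MIN(qty) = 3

3 | 11 ; 6 | 7 ; 9 | 2 ; 11 | 11 ; 20 | 5 ; 22 | 5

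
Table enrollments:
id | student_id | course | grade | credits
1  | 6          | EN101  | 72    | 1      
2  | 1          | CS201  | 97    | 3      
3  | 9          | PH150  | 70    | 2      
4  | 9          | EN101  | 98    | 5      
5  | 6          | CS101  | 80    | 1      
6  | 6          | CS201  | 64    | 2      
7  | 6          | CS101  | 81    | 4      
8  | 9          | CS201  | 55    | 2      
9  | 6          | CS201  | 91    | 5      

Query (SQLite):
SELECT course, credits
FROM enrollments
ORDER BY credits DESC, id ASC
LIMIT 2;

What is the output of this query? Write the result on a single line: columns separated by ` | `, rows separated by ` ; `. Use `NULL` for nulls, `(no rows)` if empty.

Sort by credits desc, tiebreak id asc: (5, id=4), (5, id=9), (4, id=7), (3, id=2), (2, id=3) …. Take first 2.

EN101 | 5 ; CS201 | 5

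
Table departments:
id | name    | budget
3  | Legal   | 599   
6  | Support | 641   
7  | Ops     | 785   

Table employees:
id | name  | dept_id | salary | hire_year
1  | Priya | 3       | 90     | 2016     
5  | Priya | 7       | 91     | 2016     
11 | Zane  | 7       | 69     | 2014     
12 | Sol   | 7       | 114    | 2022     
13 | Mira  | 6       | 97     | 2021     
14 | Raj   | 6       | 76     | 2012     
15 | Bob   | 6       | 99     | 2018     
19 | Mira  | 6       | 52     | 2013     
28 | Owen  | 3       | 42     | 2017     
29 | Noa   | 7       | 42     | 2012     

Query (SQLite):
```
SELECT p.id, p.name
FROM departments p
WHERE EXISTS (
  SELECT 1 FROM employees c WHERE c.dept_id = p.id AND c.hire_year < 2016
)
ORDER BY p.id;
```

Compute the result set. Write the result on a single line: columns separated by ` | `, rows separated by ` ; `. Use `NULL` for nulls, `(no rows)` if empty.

6 | Support ; 7 | Ops

For each departments row, check whether any employees with matching dept_id has hire_year < 2016.
Keep rows where that is true.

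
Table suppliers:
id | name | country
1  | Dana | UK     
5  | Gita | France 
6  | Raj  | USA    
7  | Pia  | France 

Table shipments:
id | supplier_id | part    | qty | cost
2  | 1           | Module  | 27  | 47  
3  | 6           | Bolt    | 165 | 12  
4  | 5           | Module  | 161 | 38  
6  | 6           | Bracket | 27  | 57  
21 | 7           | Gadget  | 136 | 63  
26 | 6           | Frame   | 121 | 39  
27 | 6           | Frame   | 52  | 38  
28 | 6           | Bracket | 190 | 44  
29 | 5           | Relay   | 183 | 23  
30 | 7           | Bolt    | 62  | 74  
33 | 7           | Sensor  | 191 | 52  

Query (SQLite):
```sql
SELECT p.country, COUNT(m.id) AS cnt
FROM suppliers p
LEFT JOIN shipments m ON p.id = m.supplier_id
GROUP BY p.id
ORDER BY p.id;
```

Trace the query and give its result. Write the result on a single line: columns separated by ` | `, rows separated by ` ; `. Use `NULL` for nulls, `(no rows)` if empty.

LEFT JOIN keeps every suppliers row; unmatched ones get NULL for shipments columns.
Group by suppliers.id and compute COUNT(m.id). COUNT(col) of an all-NULL group is 0.
  1: ids {2} → COUNT(m.id)=1
  5: ids {4, 29} → COUNT(m.id)=2
  6: ids {3, 6, 26, 27, 28} → COUNT(m.id)=5
  7: ids {21, 30, 33} → COUNT(m.id)=3

UK | 1 ; France | 2 ; USA | 5 ; France | 3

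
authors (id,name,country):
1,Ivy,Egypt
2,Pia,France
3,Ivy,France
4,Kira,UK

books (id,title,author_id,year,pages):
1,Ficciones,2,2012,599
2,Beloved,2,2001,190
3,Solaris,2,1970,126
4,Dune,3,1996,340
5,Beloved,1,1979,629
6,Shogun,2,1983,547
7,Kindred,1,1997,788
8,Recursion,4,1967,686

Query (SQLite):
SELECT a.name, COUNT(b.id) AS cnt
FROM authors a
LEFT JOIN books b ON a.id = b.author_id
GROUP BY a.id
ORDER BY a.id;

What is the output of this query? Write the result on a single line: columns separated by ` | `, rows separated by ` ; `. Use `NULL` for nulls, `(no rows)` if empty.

LEFT JOIN keeps every authors row; unmatched ones get NULL for books columns.
Group by authors.id and compute COUNT(b.id). COUNT(col) of an all-NULL group is 0.
  1: ids {5, 7} → COUNT(b.id)=2
  2: ids {1, 2, 3, 6} → COUNT(b.id)=4
  3: ids {4} → COUNT(b.id)=1
  4: ids {8} → COUNT(b.id)=1

Ivy | 2 ; Pia | 4 ; Ivy | 1 ; Kira | 1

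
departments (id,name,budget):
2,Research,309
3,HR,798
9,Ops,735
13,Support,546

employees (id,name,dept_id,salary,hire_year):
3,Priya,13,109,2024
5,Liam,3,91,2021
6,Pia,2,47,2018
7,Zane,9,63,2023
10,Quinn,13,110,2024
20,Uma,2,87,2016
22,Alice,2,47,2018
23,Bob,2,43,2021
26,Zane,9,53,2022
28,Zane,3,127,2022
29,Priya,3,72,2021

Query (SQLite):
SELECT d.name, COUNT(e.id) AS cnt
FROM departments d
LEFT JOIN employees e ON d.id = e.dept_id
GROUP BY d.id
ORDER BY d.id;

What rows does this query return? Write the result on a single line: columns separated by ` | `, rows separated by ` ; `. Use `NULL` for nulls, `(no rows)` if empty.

Research | 4 ; HR | 3 ; Ops | 2 ; Support | 2

LEFT JOIN keeps every departments row; unmatched ones get NULL for employees columns.
Group by departments.id and compute COUNT(e.id). COUNT(col) of an all-NULL group is 0.
  2: ids {6, 20, 22, 23} → COUNT(e.id)=4
  3: ids {5, 28, 29} → COUNT(e.id)=3
  9: ids {7, 26} → COUNT(e.id)=2
  13: ids {3, 10} → COUNT(e.id)=2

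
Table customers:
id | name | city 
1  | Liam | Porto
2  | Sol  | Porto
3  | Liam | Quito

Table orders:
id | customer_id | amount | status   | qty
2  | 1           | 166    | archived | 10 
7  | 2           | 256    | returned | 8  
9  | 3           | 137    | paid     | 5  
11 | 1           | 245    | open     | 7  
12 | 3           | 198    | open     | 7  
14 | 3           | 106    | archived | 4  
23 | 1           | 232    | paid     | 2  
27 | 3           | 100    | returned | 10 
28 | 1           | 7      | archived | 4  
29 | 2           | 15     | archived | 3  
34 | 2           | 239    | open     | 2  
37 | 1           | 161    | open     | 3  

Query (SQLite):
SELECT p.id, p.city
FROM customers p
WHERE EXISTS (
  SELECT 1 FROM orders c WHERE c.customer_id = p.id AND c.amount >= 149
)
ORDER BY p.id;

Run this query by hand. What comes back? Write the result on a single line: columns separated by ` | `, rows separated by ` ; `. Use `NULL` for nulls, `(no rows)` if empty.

1 | Porto ; 2 | Porto ; 3 | Quito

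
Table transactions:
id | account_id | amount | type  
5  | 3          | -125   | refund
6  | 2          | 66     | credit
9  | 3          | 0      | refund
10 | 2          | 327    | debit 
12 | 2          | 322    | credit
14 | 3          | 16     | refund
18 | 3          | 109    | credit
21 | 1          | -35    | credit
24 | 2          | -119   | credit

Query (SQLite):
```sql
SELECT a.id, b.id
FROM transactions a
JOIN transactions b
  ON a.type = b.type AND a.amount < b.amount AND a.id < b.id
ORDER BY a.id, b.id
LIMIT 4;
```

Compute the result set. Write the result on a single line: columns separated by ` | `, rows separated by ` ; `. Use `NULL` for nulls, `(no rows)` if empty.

5 | 9 ; 5 | 14 ; 6 | 12 ; 6 | 18

Pairs (a,b) with same type, a.amount < b.amount, a.id < b.id.
type groups: credit:{6,12,18,21,24} debit:{10} refund:{5,9,14}
Ordered by (a.id, b.id); first 4.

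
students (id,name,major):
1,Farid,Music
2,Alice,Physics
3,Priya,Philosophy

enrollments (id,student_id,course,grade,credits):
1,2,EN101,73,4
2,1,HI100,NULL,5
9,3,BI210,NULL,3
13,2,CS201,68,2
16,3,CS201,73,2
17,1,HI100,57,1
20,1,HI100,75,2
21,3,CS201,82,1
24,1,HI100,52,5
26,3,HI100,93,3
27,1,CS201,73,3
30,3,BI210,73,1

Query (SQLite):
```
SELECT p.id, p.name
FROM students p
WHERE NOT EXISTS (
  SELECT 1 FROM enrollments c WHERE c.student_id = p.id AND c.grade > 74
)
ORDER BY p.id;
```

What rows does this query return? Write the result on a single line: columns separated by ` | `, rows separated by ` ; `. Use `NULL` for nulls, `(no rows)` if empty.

2 | Alice

For each students row, check whether any enrollments with matching student_id has grade > 74.
Keep rows where that is false.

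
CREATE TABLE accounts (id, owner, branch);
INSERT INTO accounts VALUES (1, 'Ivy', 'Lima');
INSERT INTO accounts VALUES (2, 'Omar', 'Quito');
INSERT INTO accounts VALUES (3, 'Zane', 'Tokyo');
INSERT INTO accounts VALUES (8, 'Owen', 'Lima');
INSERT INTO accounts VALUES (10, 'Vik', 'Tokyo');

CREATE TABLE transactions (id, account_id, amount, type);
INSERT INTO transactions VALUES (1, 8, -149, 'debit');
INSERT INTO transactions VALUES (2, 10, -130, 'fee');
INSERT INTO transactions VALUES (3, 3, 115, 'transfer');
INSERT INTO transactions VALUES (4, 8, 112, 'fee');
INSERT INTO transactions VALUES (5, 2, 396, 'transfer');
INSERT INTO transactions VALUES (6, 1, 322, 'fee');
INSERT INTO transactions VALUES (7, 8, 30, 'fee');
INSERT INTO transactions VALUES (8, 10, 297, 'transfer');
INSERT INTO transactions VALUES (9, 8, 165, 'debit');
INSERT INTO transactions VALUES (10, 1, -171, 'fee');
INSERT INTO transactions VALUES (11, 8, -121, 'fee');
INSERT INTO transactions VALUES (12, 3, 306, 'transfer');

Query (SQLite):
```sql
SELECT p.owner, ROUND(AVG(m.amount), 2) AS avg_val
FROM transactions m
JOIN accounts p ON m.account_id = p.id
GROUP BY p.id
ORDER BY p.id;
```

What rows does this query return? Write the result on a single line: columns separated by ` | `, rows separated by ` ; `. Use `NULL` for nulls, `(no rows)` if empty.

Join each transactions row to its accounts via account_id.
Group joined rows by accounts.id; compute ROUND(AVG(m.amount), 2) per group.
  1: ids {6, 10} → ROUND(AVG(m.amount), 2)=75.5
  2: ids {5} → ROUND(AVG(m.amount), 2)=396
  3: ids {3, 12} → ROUND(AVG(m.amount), 2)=210.5
  8: ids {1, 4, 7, 9, 11} → ROUND(AVG(m.amount), 2)=7.4
  10: ids {2, 8} → ROUND(AVG(m.amount), 2)=83.5

Ivy | 75.5 ; Omar | 396 ; Zane | 210.5 ; Owen | 7.4 ; Vik | 83.5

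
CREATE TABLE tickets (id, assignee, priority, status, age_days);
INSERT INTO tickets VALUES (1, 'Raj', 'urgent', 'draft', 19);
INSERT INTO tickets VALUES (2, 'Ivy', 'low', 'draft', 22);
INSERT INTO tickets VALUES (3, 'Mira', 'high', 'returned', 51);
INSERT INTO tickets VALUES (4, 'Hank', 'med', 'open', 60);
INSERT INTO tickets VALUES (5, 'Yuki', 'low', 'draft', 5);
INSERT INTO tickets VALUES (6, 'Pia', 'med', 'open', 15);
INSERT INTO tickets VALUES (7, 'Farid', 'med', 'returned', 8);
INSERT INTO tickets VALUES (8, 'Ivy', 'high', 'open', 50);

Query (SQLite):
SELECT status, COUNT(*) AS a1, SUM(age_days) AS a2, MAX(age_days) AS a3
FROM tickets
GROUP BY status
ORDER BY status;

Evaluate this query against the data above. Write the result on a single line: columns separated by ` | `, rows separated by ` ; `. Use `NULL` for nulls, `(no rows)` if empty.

draft | 3 | 46 | 22 ; open | 3 | 125 | 60 ; returned | 2 | 59 | 51

Group tickets by status.
Per group compute: COUNT(*), SUM(age_days), MAX(age_days).
  draft: ids {1, 2, 5} → COUNT(*)=3, SUM(age_days)=46, MAX(age_days)=22
  open: ids {4, 6, 8} → COUNT(*)=3, SUM(age_days)=125, MAX(age_days)=60
  returned: ids {3, 7} → COUNT(*)=2, SUM(age_days)=59, MAX(age_days)=51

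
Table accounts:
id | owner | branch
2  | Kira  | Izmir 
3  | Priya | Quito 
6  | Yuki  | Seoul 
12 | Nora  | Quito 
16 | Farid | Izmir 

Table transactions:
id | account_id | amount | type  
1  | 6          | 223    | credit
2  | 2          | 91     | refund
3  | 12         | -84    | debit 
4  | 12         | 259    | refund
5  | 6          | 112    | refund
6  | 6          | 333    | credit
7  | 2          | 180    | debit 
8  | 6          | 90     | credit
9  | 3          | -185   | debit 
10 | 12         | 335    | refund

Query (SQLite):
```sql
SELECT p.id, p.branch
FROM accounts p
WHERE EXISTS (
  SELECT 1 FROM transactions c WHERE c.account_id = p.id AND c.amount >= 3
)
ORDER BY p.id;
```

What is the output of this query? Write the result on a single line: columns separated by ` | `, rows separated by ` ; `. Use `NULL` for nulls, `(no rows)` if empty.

2 | Izmir ; 6 | Seoul ; 12 | Quito

For each accounts row, check whether any transactions with matching account_id has amount >= 3.
Keep rows where that is true.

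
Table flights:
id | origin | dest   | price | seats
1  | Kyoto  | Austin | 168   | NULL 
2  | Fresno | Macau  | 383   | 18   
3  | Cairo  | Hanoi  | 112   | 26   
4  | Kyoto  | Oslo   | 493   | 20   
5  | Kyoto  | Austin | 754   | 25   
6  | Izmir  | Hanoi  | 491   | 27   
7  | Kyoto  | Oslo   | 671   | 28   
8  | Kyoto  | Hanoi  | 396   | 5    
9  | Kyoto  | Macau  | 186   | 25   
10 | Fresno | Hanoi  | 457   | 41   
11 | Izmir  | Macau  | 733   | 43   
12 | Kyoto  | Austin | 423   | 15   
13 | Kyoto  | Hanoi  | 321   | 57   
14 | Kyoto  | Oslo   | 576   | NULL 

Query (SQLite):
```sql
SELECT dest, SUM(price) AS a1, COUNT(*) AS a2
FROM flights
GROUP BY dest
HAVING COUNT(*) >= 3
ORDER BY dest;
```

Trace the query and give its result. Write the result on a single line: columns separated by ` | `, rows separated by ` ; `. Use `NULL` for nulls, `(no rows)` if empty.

Austin | 1345 | 3 ; Hanoi | 1777 | 5 ; Macau | 1302 | 3 ; Oslo | 1740 | 3

Group flights by dest.
Per group compute: SUM(price), COUNT(*).
HAVING: drop groups with fewer than 3 rows.
  Austin: ids {1, 5, 12} → SUM(price)=1345, COUNT(*)=3
  Hanoi: ids {3, 6, 8, 10, 13} → SUM(price)=1777, COUNT(*)=5
  Macau: ids {2, 9, 11} → SUM(price)=1302, COUNT(*)=3
  Oslo: ids {4, 7, 14} → SUM(price)=1740, COUNT(*)=3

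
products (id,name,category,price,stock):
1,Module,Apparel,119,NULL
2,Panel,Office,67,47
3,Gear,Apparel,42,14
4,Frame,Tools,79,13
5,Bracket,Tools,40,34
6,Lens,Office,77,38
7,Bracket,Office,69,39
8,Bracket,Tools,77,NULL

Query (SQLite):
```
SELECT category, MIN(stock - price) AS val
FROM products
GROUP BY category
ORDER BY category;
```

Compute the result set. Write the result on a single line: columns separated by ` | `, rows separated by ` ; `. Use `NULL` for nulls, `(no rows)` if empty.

For each row compute stock - price.
Group by category; take MIN of the expression per group.
  Apparel: ids {1, 3} → MIN(stock - price)=-28
  Office: ids {2, 6, 7} → MIN(stock - price)=-39
  Tools: ids {4, 5, 8} → MIN(stock - price)=-66

Apparel | -28 ; Office | -39 ; Tools | -66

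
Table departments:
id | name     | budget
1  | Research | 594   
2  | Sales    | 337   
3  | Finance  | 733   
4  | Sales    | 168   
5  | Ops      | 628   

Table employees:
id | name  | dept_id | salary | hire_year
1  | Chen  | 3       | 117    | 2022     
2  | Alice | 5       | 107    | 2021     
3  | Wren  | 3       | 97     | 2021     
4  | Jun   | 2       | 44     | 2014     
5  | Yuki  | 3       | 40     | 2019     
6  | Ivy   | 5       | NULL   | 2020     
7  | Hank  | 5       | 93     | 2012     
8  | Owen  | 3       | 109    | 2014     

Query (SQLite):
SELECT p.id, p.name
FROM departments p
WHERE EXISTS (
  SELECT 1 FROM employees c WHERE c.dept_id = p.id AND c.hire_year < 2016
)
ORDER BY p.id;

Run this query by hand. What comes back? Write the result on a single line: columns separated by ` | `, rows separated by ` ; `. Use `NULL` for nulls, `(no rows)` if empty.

2 | Sales ; 3 | Finance ; 5 | Ops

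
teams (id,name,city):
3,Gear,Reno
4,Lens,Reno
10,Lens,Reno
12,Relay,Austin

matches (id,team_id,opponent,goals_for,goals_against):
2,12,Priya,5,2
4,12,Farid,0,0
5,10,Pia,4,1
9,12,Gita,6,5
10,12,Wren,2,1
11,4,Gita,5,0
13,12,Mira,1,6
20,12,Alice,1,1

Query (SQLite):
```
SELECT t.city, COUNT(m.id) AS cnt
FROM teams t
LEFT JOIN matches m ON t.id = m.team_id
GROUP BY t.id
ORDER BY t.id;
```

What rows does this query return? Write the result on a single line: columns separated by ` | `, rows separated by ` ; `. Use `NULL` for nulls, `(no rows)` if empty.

LEFT JOIN keeps every teams row; unmatched ones get NULL for matches columns.
Group by teams.id and compute COUNT(m.id). COUNT(col) of an all-NULL group is 0.
  3: ids {—} → COUNT(m.id)=0
  4: ids {11} → COUNT(m.id)=1
  10: ids {5} → COUNT(m.id)=1
  12: ids {2, 4, 9, 10, 13, 20} → COUNT(m.id)=6

Reno | 0 ; Reno | 1 ; Reno | 1 ; Austin | 6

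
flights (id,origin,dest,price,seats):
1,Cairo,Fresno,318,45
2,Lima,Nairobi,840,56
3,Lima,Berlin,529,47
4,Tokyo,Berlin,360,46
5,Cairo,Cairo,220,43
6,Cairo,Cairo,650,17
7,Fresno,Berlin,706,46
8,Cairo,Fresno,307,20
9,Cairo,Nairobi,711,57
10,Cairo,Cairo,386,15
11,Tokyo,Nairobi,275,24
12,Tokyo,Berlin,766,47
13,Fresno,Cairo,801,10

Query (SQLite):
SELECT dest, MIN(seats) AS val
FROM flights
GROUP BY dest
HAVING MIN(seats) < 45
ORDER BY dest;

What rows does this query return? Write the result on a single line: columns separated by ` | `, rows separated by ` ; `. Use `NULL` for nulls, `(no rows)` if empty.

Partition flights by dest; compute MIN(seats) within each group.
HAVING: keep groups where MIN(seats) < 45.
  Berlin: ids {3, 4, 7, 12} → MIN(seats)=46
  Cairo: ids {5, 6, 10, 13} → MIN(seats)=10
  Fresno: ids {1, 8} → MIN(seats)=20
  Nairobi: ids {2, 9, 11} → MIN(seats)=24

Cairo | 10 ; Fresno | 20 ; Nairobi | 24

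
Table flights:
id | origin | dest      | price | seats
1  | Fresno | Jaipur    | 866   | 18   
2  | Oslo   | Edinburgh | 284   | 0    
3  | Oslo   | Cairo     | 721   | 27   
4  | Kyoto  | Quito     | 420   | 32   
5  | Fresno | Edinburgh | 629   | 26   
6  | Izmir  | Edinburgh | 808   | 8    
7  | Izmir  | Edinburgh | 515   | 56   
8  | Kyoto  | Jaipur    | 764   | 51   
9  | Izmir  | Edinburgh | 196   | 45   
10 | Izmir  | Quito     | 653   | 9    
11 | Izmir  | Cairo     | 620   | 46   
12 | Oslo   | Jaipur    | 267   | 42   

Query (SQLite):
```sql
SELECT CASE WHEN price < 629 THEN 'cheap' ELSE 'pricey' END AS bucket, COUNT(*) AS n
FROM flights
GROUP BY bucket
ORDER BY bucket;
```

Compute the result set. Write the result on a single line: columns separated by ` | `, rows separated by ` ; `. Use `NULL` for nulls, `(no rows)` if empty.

Bucket rows by price < 629 → 'cheap' else 'pricey'; count each bucket.

cheap | 6 ; pricey | 6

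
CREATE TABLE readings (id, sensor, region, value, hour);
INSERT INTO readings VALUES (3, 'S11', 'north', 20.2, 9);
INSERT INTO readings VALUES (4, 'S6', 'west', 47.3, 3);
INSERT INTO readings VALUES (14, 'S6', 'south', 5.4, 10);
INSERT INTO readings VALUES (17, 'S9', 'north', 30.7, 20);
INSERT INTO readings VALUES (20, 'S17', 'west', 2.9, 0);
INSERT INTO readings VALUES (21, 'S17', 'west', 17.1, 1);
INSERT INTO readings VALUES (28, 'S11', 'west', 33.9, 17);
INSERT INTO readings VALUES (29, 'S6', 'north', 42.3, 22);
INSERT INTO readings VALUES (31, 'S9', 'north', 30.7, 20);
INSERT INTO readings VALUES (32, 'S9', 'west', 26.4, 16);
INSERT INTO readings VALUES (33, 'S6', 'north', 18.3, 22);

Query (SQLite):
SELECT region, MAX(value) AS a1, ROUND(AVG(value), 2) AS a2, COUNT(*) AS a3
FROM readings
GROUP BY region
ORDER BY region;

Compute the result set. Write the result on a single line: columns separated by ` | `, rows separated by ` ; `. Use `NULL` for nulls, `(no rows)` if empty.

Group readings by region.
Per group compute: MAX(value), ROUND(AVG(value), 2), COUNT(*).
  north: ids {3, 17, 29, 31, 33} → MAX(value)=42.3, ROUND(AVG(value), 2)=28.44, COUNT(*)=5
  south: ids {14} → MAX(value)=5.4, ROUND(AVG(value), 2)=5.4, COUNT(*)=1
  west: ids {4, 20, 21, 28, 32} → MAX(value)=47.3, ROUND(AVG(value), 2)=25.52, COUNT(*)=5

north | 42.3 | 28.44 | 5 ; south | 5.4 | 5.4 | 1 ; west | 47.3 | 25.52 | 5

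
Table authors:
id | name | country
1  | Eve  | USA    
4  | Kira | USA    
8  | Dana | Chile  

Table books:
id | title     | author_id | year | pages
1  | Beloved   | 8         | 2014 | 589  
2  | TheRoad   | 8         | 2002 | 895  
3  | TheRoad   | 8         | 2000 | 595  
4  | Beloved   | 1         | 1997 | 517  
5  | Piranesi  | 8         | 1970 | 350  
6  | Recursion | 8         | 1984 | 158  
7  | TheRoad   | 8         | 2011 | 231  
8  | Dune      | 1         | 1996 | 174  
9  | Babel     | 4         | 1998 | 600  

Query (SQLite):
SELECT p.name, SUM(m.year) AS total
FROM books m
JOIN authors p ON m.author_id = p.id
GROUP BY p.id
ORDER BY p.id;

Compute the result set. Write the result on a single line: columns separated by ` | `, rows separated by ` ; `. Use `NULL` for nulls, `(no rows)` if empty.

Join each books row to its authors via author_id.
Group joined rows by authors.id; compute SUM(m.year) per group.
  1: ids {4, 8} → SUM(m.year)=3993
  4: ids {9} → SUM(m.year)=1998
  8: ids {1, 2, 3, 5, 6, 7} → SUM(m.year)=11981

Eve | 3993 ; Kira | 1998 ; Dana | 11981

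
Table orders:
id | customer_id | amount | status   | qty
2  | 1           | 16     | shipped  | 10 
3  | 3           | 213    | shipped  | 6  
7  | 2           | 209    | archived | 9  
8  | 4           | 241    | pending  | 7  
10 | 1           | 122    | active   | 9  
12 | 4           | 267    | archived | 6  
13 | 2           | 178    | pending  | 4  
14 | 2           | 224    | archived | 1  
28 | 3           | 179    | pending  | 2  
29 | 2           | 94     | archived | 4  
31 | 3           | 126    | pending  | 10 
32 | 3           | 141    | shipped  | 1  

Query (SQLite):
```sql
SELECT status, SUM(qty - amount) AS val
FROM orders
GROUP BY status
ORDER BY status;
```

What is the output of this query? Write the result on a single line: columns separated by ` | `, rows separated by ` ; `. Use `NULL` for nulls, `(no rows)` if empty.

active | -113 ; archived | -774 ; pending | -701 ; shipped | -353

For each row compute qty - amount.
Group by status; take SUM of the expression per group.
  active: ids {10} → SUM(qty - amount)=-113
  archived: ids {7, 12, 14, 29} → SUM(qty - amount)=-774
  pending: ids {8, 13, 28, 31} → SUM(qty - amount)=-701
  shipped: ids {2, 3, 32} → SUM(qty - amount)=-353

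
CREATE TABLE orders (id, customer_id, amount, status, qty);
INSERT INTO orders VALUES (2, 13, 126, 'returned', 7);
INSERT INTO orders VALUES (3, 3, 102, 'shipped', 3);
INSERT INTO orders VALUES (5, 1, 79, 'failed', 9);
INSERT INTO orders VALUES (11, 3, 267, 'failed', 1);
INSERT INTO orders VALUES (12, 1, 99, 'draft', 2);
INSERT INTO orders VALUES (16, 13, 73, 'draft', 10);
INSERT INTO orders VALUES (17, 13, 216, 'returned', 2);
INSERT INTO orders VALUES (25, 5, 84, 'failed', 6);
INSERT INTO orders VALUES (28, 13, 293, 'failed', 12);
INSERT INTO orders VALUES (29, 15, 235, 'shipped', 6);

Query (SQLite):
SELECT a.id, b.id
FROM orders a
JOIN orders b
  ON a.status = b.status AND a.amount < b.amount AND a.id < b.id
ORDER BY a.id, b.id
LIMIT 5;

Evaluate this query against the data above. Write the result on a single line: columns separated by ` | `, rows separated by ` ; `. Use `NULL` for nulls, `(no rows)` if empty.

Pairs (a,b) with same status, a.amount < b.amount, a.id < b.id.
status groups: draft:{12,16} failed:{5,11,25,28} returned:{2,17} shipped:{3,29}
Ordered by (a.id, b.id); first 5.

2 | 17 ; 3 | 29 ; 5 | 11 ; 5 | 25 ; 5 | 28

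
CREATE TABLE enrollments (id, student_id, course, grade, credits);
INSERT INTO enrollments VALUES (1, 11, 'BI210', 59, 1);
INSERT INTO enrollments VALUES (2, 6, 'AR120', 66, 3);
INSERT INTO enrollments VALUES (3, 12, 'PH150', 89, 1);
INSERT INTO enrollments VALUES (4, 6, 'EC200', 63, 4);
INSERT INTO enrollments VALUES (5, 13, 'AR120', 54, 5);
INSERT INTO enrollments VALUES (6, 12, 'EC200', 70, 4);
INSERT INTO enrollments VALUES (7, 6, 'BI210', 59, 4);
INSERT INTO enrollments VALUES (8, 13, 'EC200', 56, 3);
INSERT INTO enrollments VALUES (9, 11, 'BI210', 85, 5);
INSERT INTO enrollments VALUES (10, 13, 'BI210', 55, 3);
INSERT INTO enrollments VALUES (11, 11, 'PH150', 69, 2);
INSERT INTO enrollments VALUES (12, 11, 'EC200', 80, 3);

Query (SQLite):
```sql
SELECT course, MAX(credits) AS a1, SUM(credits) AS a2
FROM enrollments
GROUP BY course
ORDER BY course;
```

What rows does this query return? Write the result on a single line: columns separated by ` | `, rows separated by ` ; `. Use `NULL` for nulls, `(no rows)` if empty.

Group enrollments by course.
Per group compute: MAX(credits), SUM(credits).
  AR120: ids {2, 5} → MAX(credits)=5, SUM(credits)=8
  BI210: ids {1, 7, 9, 10} → MAX(credits)=5, SUM(credits)=13
  EC200: ids {4, 6, 8, 12} → MAX(credits)=4, SUM(credits)=14
  PH150: ids {3, 11} → MAX(credits)=2, SUM(credits)=3

AR120 | 5 | 8 ; BI210 | 5 | 13 ; EC200 | 4 | 14 ; PH150 | 2 | 3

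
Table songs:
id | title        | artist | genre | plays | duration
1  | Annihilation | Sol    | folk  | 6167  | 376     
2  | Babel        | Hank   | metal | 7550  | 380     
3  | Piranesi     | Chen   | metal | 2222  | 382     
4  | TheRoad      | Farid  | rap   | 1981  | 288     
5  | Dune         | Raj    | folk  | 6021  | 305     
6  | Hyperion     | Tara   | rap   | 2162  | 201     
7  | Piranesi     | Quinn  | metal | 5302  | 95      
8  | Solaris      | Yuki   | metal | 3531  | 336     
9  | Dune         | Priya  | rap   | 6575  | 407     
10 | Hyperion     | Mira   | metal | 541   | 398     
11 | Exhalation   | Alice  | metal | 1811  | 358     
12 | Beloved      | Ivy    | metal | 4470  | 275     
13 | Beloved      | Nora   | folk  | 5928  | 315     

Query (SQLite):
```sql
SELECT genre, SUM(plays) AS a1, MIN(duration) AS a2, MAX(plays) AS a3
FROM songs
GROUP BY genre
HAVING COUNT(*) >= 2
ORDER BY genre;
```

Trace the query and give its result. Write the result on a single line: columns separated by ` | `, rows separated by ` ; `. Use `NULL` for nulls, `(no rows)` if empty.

Group songs by genre.
Per group compute: SUM(plays), MIN(duration), MAX(plays).
HAVING: drop groups with fewer than 2 rows.
  folk: ids {1, 5, 13} → SUM(plays)=18116, MIN(duration)=305, MAX(plays)=6167
  metal: ids {2, 3, 7, 8, 10, 11, 12} → SUM(plays)=25427, MIN(duration)=95, MAX(plays)=7550
  rap: ids {4, 6, 9} → SUM(plays)=10718, MIN(duration)=201, MAX(plays)=6575

folk | 18116 | 305 | 6167 ; metal | 25427 | 95 | 7550 ; rap | 10718 | 201 | 6575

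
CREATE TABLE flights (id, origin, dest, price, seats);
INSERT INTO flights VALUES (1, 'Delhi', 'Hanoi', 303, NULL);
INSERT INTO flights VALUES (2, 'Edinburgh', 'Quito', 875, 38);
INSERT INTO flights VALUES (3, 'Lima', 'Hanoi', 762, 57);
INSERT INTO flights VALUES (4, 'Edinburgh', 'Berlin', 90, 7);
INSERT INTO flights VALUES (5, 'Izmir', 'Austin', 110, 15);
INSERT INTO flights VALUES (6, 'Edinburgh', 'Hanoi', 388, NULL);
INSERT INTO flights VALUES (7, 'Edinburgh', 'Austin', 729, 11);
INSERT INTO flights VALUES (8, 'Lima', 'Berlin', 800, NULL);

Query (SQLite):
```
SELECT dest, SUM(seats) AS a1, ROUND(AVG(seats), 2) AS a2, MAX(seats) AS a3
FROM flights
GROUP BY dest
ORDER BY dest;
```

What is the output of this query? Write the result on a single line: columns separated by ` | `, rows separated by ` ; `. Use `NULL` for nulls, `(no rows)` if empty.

Austin | 26 | 13 | 15 ; Berlin | 7 | 7 | 7 ; Hanoi | 57 | 57 | 57 ; Quito | 38 | 38 | 38

Group flights by dest.
Per group compute: SUM(seats), ROUND(AVG(seats), 2), MAX(seats).
  Austin: ids {5, 7} → SUM(seats)=26, ROUND(AVG(seats), 2)=13, MAX(seats)=15
  Berlin: ids {4, 8} → SUM(seats)=7, ROUND(AVG(seats), 2)=7, MAX(seats)=7
  Hanoi: ids {1, 3, 6} → SUM(seats)=57, ROUND(AVG(seats), 2)=57, MAX(seats)=57
  Quito: ids {2} → SUM(seats)=38, ROUND(AVG(seats), 2)=38, MAX(seats)=38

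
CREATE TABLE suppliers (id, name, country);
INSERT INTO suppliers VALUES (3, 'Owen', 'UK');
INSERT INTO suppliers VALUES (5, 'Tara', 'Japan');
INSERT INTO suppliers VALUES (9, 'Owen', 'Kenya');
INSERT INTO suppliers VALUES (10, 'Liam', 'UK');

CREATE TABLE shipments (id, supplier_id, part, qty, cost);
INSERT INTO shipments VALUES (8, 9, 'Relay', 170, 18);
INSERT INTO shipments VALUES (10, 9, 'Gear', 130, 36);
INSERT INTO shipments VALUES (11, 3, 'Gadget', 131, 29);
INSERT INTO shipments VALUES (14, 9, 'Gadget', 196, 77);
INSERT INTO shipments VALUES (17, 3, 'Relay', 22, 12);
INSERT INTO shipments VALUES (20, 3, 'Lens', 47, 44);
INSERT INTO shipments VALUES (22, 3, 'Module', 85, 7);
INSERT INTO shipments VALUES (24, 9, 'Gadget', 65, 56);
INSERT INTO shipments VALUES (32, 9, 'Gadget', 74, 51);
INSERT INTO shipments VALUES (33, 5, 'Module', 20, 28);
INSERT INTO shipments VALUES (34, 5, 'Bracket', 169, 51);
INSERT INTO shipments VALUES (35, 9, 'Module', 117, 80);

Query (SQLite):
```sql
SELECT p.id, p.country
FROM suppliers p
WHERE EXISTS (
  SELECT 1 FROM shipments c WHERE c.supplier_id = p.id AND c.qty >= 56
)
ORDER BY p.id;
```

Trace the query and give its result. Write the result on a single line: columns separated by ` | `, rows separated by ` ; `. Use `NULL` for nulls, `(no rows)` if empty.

3 | UK ; 5 | Japan ; 9 | Kenya

For each suppliers row, check whether any shipments with matching supplier_id has qty >= 56.
Keep rows where that is true.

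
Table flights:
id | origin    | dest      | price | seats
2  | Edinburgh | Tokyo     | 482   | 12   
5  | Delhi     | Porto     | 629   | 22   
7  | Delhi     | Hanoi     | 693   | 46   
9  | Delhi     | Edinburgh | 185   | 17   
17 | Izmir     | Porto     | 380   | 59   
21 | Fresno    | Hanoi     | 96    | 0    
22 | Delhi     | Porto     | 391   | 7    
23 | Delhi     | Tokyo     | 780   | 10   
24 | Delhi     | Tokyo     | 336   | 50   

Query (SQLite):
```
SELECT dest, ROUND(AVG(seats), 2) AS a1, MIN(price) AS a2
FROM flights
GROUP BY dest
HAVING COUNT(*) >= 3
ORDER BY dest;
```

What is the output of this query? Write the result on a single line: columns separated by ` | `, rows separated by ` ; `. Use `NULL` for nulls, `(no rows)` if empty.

Group flights by dest.
Per group compute: ROUND(AVG(seats), 2), MIN(price).
HAVING: drop groups with fewer than 3 rows.
  Edinburgh: ids {9} → ROUND(AVG(seats), 2)=17, MIN(price)=185
  Hanoi: ids {7, 21} → ROUND(AVG(seats), 2)=23, MIN(price)=96
  Porto: ids {5, 17, 22} → ROUND(AVG(seats), 2)=29.33, MIN(price)=380
  Tokyo: ids {2, 23, 24} → ROUND(AVG(seats), 2)=24, MIN(price)=336

Porto | 29.33 | 380 ; Tokyo | 24 | 336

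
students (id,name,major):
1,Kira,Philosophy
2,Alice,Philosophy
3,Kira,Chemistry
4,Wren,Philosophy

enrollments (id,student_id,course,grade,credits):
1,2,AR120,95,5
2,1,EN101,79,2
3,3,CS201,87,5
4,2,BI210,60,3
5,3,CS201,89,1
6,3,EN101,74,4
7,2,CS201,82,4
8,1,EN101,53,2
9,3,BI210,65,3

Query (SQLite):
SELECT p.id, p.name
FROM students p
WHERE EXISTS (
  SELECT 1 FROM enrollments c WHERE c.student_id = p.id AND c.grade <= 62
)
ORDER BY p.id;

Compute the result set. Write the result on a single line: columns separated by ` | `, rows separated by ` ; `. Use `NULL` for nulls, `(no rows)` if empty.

1 | Kira ; 2 | Alice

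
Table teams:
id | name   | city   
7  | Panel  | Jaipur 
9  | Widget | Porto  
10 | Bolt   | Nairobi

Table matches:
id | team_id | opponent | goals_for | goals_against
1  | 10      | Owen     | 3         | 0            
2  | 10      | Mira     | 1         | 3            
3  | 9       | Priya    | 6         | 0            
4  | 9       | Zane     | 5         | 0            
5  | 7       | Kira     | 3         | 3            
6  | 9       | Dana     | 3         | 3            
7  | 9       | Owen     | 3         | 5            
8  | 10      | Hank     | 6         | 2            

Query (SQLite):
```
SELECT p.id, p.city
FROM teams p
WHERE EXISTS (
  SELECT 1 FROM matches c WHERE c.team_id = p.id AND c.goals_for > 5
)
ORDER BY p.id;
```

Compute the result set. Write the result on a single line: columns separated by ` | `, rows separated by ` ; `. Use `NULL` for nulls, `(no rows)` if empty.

For each teams row, check whether any matches with matching team_id has goals_for > 5.
Keep rows where that is true.

9 | Porto ; 10 | Nairobi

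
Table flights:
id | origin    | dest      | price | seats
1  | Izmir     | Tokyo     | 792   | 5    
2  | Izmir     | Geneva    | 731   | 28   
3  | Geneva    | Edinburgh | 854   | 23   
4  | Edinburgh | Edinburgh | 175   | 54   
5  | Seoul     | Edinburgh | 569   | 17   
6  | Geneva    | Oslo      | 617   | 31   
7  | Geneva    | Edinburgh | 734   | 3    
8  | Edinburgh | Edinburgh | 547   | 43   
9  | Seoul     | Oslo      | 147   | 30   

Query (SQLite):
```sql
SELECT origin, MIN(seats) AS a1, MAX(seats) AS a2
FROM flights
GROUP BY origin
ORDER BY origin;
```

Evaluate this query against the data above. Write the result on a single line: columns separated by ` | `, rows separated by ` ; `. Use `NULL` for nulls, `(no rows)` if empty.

Group flights by origin.
Per group compute: MIN(seats), MAX(seats).
  Edinburgh: ids {4, 8} → MIN(seats)=43, MAX(seats)=54
  Geneva: ids {3, 6, 7} → MIN(seats)=3, MAX(seats)=31
  Izmir: ids {1, 2} → MIN(seats)=5, MAX(seats)=28
  Seoul: ids {5, 9} → MIN(seats)=17, MAX(seats)=30

Edinburgh | 43 | 54 ; Geneva | 3 | 31 ; Izmir | 5 | 28 ; Seoul | 17 | 30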